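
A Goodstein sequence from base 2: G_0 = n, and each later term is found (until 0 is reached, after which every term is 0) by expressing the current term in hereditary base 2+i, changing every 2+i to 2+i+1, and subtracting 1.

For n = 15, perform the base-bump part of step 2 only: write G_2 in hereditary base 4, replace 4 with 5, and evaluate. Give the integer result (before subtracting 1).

G_0=15  [base 2] 2^(2 + 1) + 2^2 + 2 + 1  →[2↦3]→  3^(3 + 1) + 3^3 + 3 + 1 = 112  −1 ⇒ G_1=111
G_1=111  [base 3] 3^(3 + 1) + 3^3 + 3  →[3↦4]→  4^(4 + 1) + 4^4 + 4 = 1284  −1 ⇒ G_2=1283
G_2=1283  [base 4] 4^(4 + 1) + 4^4 + 3  →[4↦5]→  5^(5 + 1) + 5^5 + 3 = 18753  −1 ⇒ G_3=18752

18753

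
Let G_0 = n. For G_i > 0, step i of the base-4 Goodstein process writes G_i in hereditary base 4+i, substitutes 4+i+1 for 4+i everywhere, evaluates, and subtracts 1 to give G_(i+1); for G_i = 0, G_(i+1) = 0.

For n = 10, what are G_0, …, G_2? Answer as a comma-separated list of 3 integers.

step 0: 10 = 2·4 + 2; sub 5 for 4: 2·5 + 2; = 12; G_1 = 12−1 = 11
step 1: 11 = 2·5 + 1; sub 6 for 5: 2·6 + 1; = 13; G_2 = 13−1 = 12

10, 11, 12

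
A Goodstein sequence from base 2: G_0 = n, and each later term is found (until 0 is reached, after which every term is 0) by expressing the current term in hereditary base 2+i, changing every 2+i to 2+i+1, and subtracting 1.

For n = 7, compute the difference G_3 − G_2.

i=0: 7 = 2^2 + 2 + 1 (b=2); 2→3: 3^3 + 3 + 1 = 31; 31−1 = 30
i=1: 30 = 3^3 + 3 (b=3); 3→4: 4^4 + 4 = 260; 260−1 = 259
i=2: 259 = 4^4 + 3 (b=4); 4→5: 5^5 + 3 = 3128; 3128−1 = 3127

2868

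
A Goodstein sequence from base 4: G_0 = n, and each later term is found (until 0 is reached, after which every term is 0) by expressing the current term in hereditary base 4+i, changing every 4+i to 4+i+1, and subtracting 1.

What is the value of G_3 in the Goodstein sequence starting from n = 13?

18

13 —HB4→ 3·4 + 1 —bump→ 3·5 + 1 = 16 —(−1)→ 15
15 —HB5→ 3·5 —bump→ 3·6 = 18 —(−1)→ 17
17 —HB6→ 2·6 + 5 —bump→ 2·7 + 5 = 19 —(−1)→ 18
18 —HB7→ 2·7 + 4 —bump→ 2·8 + 4 = 20 —(−1)→ 19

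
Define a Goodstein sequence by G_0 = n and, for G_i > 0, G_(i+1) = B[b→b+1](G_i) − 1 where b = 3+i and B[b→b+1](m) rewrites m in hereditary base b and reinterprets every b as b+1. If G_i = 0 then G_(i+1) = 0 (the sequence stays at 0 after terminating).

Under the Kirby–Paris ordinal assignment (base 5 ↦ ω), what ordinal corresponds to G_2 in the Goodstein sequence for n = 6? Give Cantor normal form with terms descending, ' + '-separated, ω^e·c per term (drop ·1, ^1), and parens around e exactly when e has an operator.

ω + 2

(0) 6|_3 = 2·3 ↦ 2·4|_4 = 8 ⇒ 7
(1) 7|_4 = 4 + 3 ↦ 5 + 3|_5 = 8 ⇒ 7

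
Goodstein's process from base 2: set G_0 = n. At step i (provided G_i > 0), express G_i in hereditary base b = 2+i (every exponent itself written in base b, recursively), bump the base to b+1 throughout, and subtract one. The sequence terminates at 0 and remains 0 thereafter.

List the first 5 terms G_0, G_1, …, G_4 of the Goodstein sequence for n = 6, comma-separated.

6, 29, 257, 3125, 46655

step 0: 6 = 2^2 + 2; sub 3 for 2: 3^3 + 3; = 30; G_1 = 30−1 = 29
step 1: 29 = 3^3 + 2; sub 4 for 3: 4^4 + 2; = 258; G_2 = 258−1 = 257
step 2: 257 = 4^4 + 1; sub 5 for 4: 5^5 + 1; = 3126; G_3 = 3126−1 = 3125
step 3: 3125 = 5^5; sub 6 for 5: 6^6; = 46656; G_4 = 46656−1 = 46655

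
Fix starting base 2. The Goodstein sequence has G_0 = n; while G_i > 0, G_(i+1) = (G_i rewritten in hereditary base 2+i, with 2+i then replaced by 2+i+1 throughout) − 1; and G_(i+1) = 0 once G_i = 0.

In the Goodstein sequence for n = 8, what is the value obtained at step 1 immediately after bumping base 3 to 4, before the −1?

G_0 = 8. HB_2(8) = 2^(2 + 1). Bump = 81. G_1 = 80.
G_1 = 80. HB_3(80) = 2·3^3 + 2·3^2 + 2·3 + 2. Bump = 554. G_2 = 553.

554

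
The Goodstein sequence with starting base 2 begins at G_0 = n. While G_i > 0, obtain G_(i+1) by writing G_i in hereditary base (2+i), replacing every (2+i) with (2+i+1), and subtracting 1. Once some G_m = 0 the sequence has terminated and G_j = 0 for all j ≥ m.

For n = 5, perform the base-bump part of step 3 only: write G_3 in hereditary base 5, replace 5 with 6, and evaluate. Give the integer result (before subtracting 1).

776

G_0 = 5. HB_2(5) = 2^2 + 1. Bump = 28. G_1 = 27.
G_1 = 27. HB_3(27) = 3^3. Bump = 256. G_2 = 255.
G_2 = 255. HB_4(255) = 3·4^3 + 3·4^2 + 3·4 + 3. Bump = 468. G_3 = 467.
G_3 = 467. HB_5(467) = 3·5^3 + 3·5^2 + 3·5 + 2. Bump = 776. G_4 = 775.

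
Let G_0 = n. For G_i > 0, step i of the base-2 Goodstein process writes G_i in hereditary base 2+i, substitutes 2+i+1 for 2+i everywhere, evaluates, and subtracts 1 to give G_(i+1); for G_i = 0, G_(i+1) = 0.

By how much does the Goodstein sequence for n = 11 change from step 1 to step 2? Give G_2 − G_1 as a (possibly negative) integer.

943

[0] 11 ≡ 2^(2 + 1) + 2 + 1 (base 2). Lift 3: 85. −1: 84.
[1] 84 ≡ 3^(3 + 1) + 3 (base 3). Lift 4: 1028. −1: 1027.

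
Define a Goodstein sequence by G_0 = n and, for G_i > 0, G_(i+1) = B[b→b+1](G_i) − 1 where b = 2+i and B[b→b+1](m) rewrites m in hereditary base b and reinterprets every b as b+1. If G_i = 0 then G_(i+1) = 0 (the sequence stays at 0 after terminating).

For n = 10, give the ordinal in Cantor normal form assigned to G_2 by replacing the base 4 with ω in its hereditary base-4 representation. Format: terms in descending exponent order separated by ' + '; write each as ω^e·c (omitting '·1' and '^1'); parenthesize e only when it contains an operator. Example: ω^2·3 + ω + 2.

ω^(ω + 1) + 1

step 0: 10 = 2^(2 + 1) + 2; sub 3 for 2: 3^(3 + 1) + 3; = 84; G_1 = 84−1 = 83
step 1: 83 = 3^(3 + 1) + 2; sub 4 for 3: 4^(4 + 1) + 2; = 1026; G_2 = 1026−1 = 1025
step 2: 1025 = 4^(4 + 1) + 1; sub 5 for 4: 5^(5 + 1) + 1; = 15626; G_3 = 15626−1 = 15625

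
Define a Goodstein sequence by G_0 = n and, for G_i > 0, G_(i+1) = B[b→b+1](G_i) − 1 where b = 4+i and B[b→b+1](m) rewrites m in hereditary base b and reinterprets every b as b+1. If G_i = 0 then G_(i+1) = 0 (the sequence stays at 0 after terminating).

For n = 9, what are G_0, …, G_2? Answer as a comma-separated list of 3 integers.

base 4: 9 = 2·4 + 1; at 5: 2·5 + 1 = 11; next = 10
base 5: 10 = 2·5; at 6: 2·6 = 12; next = 11

9, 10, 11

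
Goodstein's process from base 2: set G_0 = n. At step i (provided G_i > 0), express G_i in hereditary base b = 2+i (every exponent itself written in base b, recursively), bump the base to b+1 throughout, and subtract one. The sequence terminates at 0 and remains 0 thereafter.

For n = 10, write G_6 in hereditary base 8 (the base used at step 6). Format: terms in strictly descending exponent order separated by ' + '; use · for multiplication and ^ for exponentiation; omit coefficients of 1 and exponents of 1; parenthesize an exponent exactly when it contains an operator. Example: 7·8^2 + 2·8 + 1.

5·8^8 + 5·8^5 + 5·8^4 + 5·8^3 + 5·8^2 + 5·8 + 3

10 —HB2→ 2^(2 + 1) + 2 —bump→ 3^(3 + 1) + 3 = 84 —(−1)→ 83
83 —HB3→ 3^(3 + 1) + 2 —bump→ 4^(4 + 1) + 2 = 1026 —(−1)→ 1025
1025 —HB4→ 4^(4 + 1) + 1 —bump→ 5^(5 + 1) + 1 = 15626 —(−1)→ 15625
15625 —HB5→ 5^(5 + 1) —bump→ 6^(6 + 1) = 279936 —(−1)→ 279935
279935 —HB6→ 5·6^6 + 5·6^5 + 5·6^4 + 5·6^3 + 5·6^2 + 5·6 + 5 —bump→ 5·7^7 + 5·7^5 + 5·7^4 + 5·7^3 + 5·7^2 + 5·7 + 5 = 4215755 —(−1)→ 4215754
4215754 —HB7→ 5·7^7 + 5·7^5 + 5·7^4 + 5·7^3 + 5·7^2 + 5·7 + 4 —bump→ 5·8^8 + 5·8^5 + 5·8^4 + 5·8^3 + 5·8^2 + 5·8 + 4 = 84073324 —(−1)→ 84073323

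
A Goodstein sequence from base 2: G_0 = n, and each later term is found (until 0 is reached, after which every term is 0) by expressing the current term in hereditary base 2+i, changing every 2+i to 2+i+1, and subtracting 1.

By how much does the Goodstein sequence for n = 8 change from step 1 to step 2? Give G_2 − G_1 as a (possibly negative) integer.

473

G_0 = 8. HB_2(8) = 2^(2 + 1). Bump = 81. G_1 = 80.
G_1 = 80. HB_3(80) = 2·3^3 + 2·3^2 + 2·3 + 2. Bump = 554. G_2 = 553.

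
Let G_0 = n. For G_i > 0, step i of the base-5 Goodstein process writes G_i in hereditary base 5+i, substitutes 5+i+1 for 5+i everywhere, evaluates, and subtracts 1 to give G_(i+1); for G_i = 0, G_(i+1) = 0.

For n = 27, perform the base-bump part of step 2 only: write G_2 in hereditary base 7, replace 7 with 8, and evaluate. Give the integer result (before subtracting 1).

27 —HB5→ 5^2 + 2 —bump→ 6^2 + 2 = 38 —(−1)→ 37
37 —HB6→ 6^2 + 1 —bump→ 7^2 + 1 = 50 —(−1)→ 49

64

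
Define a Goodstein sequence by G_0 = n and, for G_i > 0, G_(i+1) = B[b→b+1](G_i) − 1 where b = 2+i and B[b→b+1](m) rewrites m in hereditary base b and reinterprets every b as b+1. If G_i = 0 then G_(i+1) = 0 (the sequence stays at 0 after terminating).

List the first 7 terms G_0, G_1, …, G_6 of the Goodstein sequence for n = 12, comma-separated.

12, 107, 1065, 15685, 280019, 5764910, 134217867

12 —HB2→ 2^(2 + 1) + 2^2 —bump→ 3^(3 + 1) + 3^3 = 108 —(−1)→ 107
107 —HB3→ 3^(3 + 1) + 2·3^2 + 2·3 + 2 —bump→ 4^(4 + 1) + 2·4^2 + 2·4 + 2 = 1066 —(−1)→ 1065
1065 —HB4→ 4^(4 + 1) + 2·4^2 + 2·4 + 1 —bump→ 5^(5 + 1) + 2·5^2 + 2·5 + 1 = 15686 —(−1)→ 15685
15685 —HB5→ 5^(5 + 1) + 2·5^2 + 2·5 —bump→ 6^(6 + 1) + 2·6^2 + 2·6 = 280020 —(−1)→ 280019
280019 —HB6→ 6^(6 + 1) + 2·6^2 + 6 + 5 —bump→ 7^(7 + 1) + 2·7^2 + 7 + 5 = 5764911 —(−1)→ 5764910
5764910 —HB7→ 7^(7 + 1) + 2·7^2 + 7 + 4 —bump→ 8^(8 + 1) + 2·8^2 + 8 + 4 = 134217868 —(−1)→ 134217867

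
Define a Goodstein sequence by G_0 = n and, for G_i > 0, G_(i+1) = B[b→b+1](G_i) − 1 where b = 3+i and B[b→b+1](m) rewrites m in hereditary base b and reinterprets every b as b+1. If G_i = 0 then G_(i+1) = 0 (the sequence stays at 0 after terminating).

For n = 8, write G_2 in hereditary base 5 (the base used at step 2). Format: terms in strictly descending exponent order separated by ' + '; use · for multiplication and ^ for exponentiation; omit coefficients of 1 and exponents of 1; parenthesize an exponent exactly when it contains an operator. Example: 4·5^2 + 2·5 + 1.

2·5

step 0: 8 = 2·3 + 2; sub 4 for 3: 2·4 + 2; = 10; G_1 = 10−1 = 9
step 1: 9 = 2·4 + 1; sub 5 for 4: 2·5 + 1; = 11; G_2 = 11−1 = 10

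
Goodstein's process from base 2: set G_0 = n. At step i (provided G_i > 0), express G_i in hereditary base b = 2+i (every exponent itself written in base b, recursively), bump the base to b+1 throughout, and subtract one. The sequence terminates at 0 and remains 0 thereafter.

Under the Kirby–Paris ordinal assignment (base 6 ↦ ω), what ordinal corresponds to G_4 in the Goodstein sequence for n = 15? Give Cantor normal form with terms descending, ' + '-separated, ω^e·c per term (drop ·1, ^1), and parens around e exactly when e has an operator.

step 0: 15 = 2^(2 + 1) + 2^2 + 2 + 1; sub 3 for 2: 3^(3 + 1) + 3^3 + 3 + 1; = 112; G_1 = 112−1 = 111
step 1: 111 = 3^(3 + 1) + 3^3 + 3; sub 4 for 3: 4^(4 + 1) + 4^4 + 4; = 1284; G_2 = 1284−1 = 1283
step 2: 1283 = 4^(4 + 1) + 4^4 + 3; sub 5 for 4: 5^(5 + 1) + 5^5 + 3; = 18753; G_3 = 18753−1 = 18752
step 3: 18752 = 5^(5 + 1) + 5^5 + 2; sub 6 for 5: 6^(6 + 1) + 6^6 + 2; = 326594; G_4 = 326594−1 = 326593
step 4: 326593 = 6^(6 + 1) + 6^6 + 1; sub 7 for 6: 7^(7 + 1) + 7^7 + 1; = 6588345; G_5 = 6588345−1 = 6588344

ω^(ω + 1) + ω^ω + 1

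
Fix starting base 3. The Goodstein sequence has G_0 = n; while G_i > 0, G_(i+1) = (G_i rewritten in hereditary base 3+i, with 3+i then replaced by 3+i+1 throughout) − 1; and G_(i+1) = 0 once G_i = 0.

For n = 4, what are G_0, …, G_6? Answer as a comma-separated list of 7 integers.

step 0: 4 = 3 + 1; sub 4 for 3: 4 + 1; = 5; G_1 = 5−1 = 4
step 1: 4 = 4; sub 5 for 4: 5; = 5; G_2 = 5−1 = 4
step 2: 4 = 4; sub 6 for 5: 4; = 4; G_3 = 4−1 = 3
step 3: 3 = 3; sub 7 for 6: 3; = 3; G_4 = 3−1 = 2
step 4: 2 = 2; sub 8 for 7: 2; = 2; G_5 = 2−1 = 1
step 5: 1 = 1; sub 9 for 8: 1; = 1; G_6 = 1−1 = 0

4, 4, 4, 3, 2, 1, 0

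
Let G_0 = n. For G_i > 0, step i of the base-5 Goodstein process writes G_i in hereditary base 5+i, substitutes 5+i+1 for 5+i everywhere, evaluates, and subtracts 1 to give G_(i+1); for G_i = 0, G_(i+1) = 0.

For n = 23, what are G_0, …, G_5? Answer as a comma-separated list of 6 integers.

23, 26, 29, 32, 35, 37

G_0 = 23. HB_5(23) = 4·5 + 3. Bump = 27. G_1 = 26.
G_1 = 26. HB_6(26) = 4·6 + 2. Bump = 30. G_2 = 29.
G_2 = 29. HB_7(29) = 4·7 + 1. Bump = 33. G_3 = 32.
G_3 = 32. HB_8(32) = 4·8. Bump = 36. G_4 = 35.
G_4 = 35. HB_9(35) = 3·9 + 8. Bump = 38. G_5 = 37.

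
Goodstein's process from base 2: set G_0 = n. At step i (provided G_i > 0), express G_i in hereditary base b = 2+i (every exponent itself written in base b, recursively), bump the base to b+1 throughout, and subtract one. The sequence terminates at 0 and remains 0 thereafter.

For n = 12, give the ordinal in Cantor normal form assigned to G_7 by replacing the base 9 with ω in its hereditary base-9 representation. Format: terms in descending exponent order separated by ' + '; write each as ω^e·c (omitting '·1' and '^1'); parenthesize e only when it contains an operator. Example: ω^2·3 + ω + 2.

[0] 12 ≡ 2^(2 + 1) + 2^2 (base 2). Lift 3: 108. −1: 107.
[1] 107 ≡ 3^(3 + 1) + 2·3^2 + 2·3 + 2 (base 3). Lift 4: 1066. −1: 1065.
[2] 1065 ≡ 4^(4 + 1) + 2·4^2 + 2·4 + 1 (base 4). Lift 5: 15686. −1: 15685.
[3] 15685 ≡ 5^(5 + 1) + 2·5^2 + 2·5 (base 5). Lift 6: 280020. −1: 280019.
[4] 280019 ≡ 6^(6 + 1) + 2·6^2 + 6 + 5 (base 6). Lift 7: 5764911. −1: 5764910.
[5] 5764910 ≡ 7^(7 + 1) + 2·7^2 + 7 + 4 (base 7). Lift 8: 134217868. −1: 134217867.
[6] 134217867 ≡ 8^(8 + 1) + 2·8^2 + 8 + 3 (base 8). Lift 9: 3486784575. −1: 3486784574.
[7] 3486784574 ≡ 9^(9 + 1) + 2·9^2 + 9 + 2 (base 9). Lift 10: 100000000212. −1: 100000000211.

ω^(ω + 1) + ω^2·2 + ω + 2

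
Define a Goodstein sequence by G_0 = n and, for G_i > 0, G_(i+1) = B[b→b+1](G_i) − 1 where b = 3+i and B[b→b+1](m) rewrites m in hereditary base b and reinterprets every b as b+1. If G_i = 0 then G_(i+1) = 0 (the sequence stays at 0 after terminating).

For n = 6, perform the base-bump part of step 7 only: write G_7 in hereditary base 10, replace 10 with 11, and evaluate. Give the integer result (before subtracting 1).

5

G_0 = 6. HB_3(6) = 2·3. Bump = 8. G_1 = 7.
G_1 = 7. HB_4(7) = 4 + 3. Bump = 8. G_2 = 7.
G_2 = 7. HB_5(7) = 5 + 2. Bump = 8. G_3 = 7.
G_3 = 7. HB_6(7) = 6 + 1. Bump = 8. G_4 = 7.
G_4 = 7. HB_7(7) = 7. Bump = 8. G_5 = 7.
G_5 = 7. HB_8(7) = 7. Bump = 7. G_6 = 6.
G_6 = 6. HB_9(6) = 6. Bump = 6. G_7 = 5.
G_7 = 5. HB_10(5) = 5. Bump = 5. G_8 = 4.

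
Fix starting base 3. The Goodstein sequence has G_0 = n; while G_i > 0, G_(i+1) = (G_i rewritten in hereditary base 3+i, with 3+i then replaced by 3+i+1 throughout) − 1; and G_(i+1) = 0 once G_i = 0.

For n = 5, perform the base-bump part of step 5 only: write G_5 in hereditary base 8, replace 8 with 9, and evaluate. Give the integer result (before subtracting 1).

(0) 5|_3 = 3 + 2 ↦ 4 + 2|_4 = 6 ⇒ 5
(1) 5|_4 = 4 + 1 ↦ 5 + 1|_5 = 6 ⇒ 5
(2) 5|_5 = 5 ↦ 6|_6 = 6 ⇒ 5
(3) 5|_6 = 5 ↦ 5|_7 = 5 ⇒ 4
(4) 4|_7 = 4 ↦ 4|_8 = 4 ⇒ 3
(5) 3|_8 = 3 ↦ 3|_9 = 3 ⇒ 2

3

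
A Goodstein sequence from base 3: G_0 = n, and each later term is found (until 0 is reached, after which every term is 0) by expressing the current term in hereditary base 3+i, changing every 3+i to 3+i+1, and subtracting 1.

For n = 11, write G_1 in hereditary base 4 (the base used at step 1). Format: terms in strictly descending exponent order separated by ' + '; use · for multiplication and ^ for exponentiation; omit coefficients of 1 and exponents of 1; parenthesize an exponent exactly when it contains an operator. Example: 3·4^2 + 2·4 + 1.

4^2 + 1

step 0: 11 = 3^2 + 2; sub 4 for 3: 4^2 + 2; = 18; G_1 = 18−1 = 17
step 1: 17 = 4^2 + 1; sub 5 for 4: 5^2 + 1; = 26; G_2 = 26−1 = 25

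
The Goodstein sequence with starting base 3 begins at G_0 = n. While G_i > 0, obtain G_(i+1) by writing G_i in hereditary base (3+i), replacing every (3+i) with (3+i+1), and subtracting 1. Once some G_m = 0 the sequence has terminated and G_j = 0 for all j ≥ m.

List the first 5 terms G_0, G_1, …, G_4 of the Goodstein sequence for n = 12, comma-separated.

12, 19, 27, 37, 49

i=0: 12 = 3^2 + 3 (b=3); 3→4: 4^2 + 4 = 20; 20−1 = 19
i=1: 19 = 4^2 + 3 (b=4); 4→5: 5^2 + 3 = 28; 28−1 = 27
i=2: 27 = 5^2 + 2 (b=5); 5→6: 6^2 + 2 = 38; 38−1 = 37
i=3: 37 = 6^2 + 1 (b=6); 6→7: 7^2 + 1 = 50; 50−1 = 49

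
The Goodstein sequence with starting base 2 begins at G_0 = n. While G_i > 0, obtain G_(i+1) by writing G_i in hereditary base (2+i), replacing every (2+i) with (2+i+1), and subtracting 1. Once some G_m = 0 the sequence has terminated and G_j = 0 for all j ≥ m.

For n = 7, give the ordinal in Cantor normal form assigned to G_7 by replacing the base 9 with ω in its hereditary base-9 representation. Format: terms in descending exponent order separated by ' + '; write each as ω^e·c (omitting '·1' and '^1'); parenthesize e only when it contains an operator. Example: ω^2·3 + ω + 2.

ω^7·7 + ω^6·7 + ω^5·7 + ω^4·7 + ω^3·7 + ω^2·7 + ω·7 + 6

G_0 = 7. HB_2(7) = 2^2 + 2 + 1. Bump = 31. G_1 = 30.
G_1 = 30. HB_3(30) = 3^3 + 3. Bump = 260. G_2 = 259.
G_2 = 259. HB_4(259) = 4^4 + 3. Bump = 3128. G_3 = 3127.
G_3 = 3127. HB_5(3127) = 5^5 + 2. Bump = 46658. G_4 = 46657.
G_4 = 46657. HB_6(46657) = 6^6 + 1. Bump = 823544. G_5 = 823543.
G_5 = 823543. HB_7(823543) = 7^7. Bump = 16777216. G_6 = 16777215.
G_6 = 16777215. HB_8(16777215) = 7·8^7 + 7·8^6 + 7·8^5 + 7·8^4 + 7·8^3 + 7·8^2 + 7·8 + 7. Bump = 37665880. G_7 = 37665879.
G_7 = 37665879. HB_9(37665879) = 7·9^7 + 7·9^6 + 7·9^5 + 7·9^4 + 7·9^3 + 7·9^2 + 7·9 + 6. Bump = 77777776. G_8 = 77777775.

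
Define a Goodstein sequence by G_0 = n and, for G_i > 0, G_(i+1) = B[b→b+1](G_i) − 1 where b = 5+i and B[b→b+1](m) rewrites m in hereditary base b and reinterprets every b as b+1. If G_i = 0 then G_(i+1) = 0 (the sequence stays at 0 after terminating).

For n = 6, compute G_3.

5

(0) 6|_5 = 5 + 1 ↦ 6 + 1|_6 = 7 ⇒ 6
(1) 6|_6 = 6 ↦ 7|_7 = 7 ⇒ 6
(2) 6|_7 = 6 ↦ 6|_8 = 6 ⇒ 5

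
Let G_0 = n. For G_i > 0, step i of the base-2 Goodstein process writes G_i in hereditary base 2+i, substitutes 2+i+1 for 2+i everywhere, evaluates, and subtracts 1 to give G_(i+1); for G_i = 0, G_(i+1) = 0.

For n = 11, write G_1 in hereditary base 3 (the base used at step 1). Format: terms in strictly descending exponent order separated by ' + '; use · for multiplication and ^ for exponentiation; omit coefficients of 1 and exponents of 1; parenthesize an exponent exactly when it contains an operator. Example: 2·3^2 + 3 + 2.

i=0: 11 = 2^(2 + 1) + 2 + 1 (b=2); 2→3: 3^(3 + 1) + 3 + 1 = 85; 85−1 = 84
i=1: 84 = 3^(3 + 1) + 3 (b=3); 3→4: 4^(4 + 1) + 4 = 1028; 1028−1 = 1027

3^(3 + 1) + 3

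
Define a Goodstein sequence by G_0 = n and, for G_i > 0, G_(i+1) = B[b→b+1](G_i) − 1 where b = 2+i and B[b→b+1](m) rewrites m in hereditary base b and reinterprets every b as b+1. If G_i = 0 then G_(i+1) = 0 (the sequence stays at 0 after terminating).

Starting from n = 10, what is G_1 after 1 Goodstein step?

83

i=0: 10 = 2^(2 + 1) + 2 (b=2); 2→3: 3^(3 + 1) + 3 = 84; 84−1 = 83
i=1: 83 = 3^(3 + 1) + 2 (b=3); 3→4: 4^(4 + 1) + 2 = 1026; 1026−1 = 1025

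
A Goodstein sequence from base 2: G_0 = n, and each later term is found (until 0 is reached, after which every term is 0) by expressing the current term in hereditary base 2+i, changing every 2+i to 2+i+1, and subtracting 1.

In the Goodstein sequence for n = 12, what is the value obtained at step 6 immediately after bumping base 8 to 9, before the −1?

(0) 12|_2 = 2^(2 + 1) + 2^2 ↦ 3^(3 + 1) + 3^3|_3 = 108 ⇒ 107
(1) 107|_3 = 3^(3 + 1) + 2·3^2 + 2·3 + 2 ↦ 4^(4 + 1) + 2·4^2 + 2·4 + 2|_4 = 1066 ⇒ 1065
(2) 1065|_4 = 4^(4 + 1) + 2·4^2 + 2·4 + 1 ↦ 5^(5 + 1) + 2·5^2 + 2·5 + 1|_5 = 15686 ⇒ 15685
(3) 15685|_5 = 5^(5 + 1) + 2·5^2 + 2·5 ↦ 6^(6 + 1) + 2·6^2 + 2·6|_6 = 280020 ⇒ 280019
(4) 280019|_6 = 6^(6 + 1) + 2·6^2 + 6 + 5 ↦ 7^(7 + 1) + 2·7^2 + 7 + 5|_7 = 5764911 ⇒ 5764910
(5) 5764910|_7 = 7^(7 + 1) + 2·7^2 + 7 + 4 ↦ 8^(8 + 1) + 2·8^2 + 8 + 4|_8 = 134217868 ⇒ 134217867

3486784575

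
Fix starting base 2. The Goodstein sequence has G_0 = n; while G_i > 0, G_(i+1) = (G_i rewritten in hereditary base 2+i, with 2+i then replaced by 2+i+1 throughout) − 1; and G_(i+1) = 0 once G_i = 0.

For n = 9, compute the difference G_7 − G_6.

1111930522

step 0: 9 = 2^(2 + 1) + 1; sub 3 for 2: 3^(3 + 1) + 1; = 82; G_1 = 82−1 = 81
step 1: 81 = 3^(3 + 1); sub 4 for 3: 4^(4 + 1); = 1024; G_2 = 1024−1 = 1023
step 2: 1023 = 3·4^4 + 3·4^3 + 3·4^2 + 3·4 + 3; sub 5 for 4: 3·5^5 + 3·5^3 + 3·5^2 + 3·5 + 3; = 9843; G_3 = 9843−1 = 9842
step 3: 9842 = 3·5^5 + 3·5^3 + 3·5^2 + 3·5 + 2; sub 6 for 5: 3·6^6 + 3·6^3 + 3·6^2 + 3·6 + 2; = 140744; G_4 = 140744−1 = 140743
step 4: 140743 = 3·6^6 + 3·6^3 + 3·6^2 + 3·6 + 1; sub 7 for 6: 3·7^7 + 3·7^3 + 3·7^2 + 3·7 + 1; = 2471827; G_5 = 2471827−1 = 2471826
step 5: 2471826 = 3·7^7 + 3·7^3 + 3·7^2 + 3·7; sub 8 for 7: 3·8^8 + 3·8^3 + 3·8^2 + 3·8; = 50333400; G_6 = 50333400−1 = 50333399
step 6: 50333399 = 3·8^8 + 3·8^3 + 3·8^2 + 2·8 + 7; sub 9 for 8: 3·9^9 + 3·9^3 + 3·9^2 + 2·9 + 7; = 1162263922; G_7 = 1162263922−1 = 1162263921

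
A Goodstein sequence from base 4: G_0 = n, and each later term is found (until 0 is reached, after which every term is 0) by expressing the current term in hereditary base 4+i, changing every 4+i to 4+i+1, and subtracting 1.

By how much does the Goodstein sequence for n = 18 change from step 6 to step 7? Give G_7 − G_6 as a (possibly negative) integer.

[0] 18 ≡ 4^2 + 2 (base 4). Lift 5: 27. −1: 26.
[1] 26 ≡ 5^2 + 1 (base 5). Lift 6: 37. −1: 36.
[2] 36 ≡ 6^2 (base 6). Lift 7: 49. −1: 48.
[3] 48 ≡ 6·7 + 6 (base 7). Lift 8: 54. −1: 53.
[4] 53 ≡ 6·8 + 5 (base 8). Lift 9: 59. −1: 58.
[5] 58 ≡ 6·9 + 4 (base 9). Lift 10: 64. −1: 63.
[6] 63 ≡ 6·10 + 3 (base 10). Lift 11: 69. −1: 68.

5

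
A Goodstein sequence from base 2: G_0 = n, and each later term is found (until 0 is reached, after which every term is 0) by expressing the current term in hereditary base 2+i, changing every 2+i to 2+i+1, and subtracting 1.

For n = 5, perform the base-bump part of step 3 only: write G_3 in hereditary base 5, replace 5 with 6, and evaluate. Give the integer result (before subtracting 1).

step 0: 5 = 2^2 + 1; sub 3 for 2: 3^3 + 1; = 28; G_1 = 28−1 = 27
step 1: 27 = 3^3; sub 4 for 3: 4^4; = 256; G_2 = 256−1 = 255
step 2: 255 = 3·4^3 + 3·4^2 + 3·4 + 3; sub 5 for 4: 3·5^3 + 3·5^2 + 3·5 + 3; = 468; G_3 = 468−1 = 467
step 3: 467 = 3·5^3 + 3·5^2 + 3·5 + 2; sub 6 for 5: 3·6^3 + 3·6^2 + 3·6 + 2; = 776; G_4 = 776−1 = 775

776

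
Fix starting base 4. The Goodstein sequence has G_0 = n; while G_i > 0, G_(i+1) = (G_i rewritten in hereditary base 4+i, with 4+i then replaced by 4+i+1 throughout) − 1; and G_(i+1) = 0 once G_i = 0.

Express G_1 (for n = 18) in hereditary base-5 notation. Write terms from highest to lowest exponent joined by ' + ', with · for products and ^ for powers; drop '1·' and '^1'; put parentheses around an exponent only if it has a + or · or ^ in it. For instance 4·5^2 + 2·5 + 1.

5^2 + 1

[0] 18 ≡ 4^2 + 2 (base 4). Lift 5: 27. −1: 26.
[1] 26 ≡ 5^2 + 1 (base 5). Lift 6: 37. −1: 36.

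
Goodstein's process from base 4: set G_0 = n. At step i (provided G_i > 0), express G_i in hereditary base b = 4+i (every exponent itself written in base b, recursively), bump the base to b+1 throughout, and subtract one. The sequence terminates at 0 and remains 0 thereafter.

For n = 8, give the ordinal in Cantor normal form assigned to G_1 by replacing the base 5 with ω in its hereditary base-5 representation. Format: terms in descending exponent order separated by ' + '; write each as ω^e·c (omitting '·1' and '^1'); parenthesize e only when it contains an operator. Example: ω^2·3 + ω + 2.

ω + 4

i=0: 8 = 2·4 (b=4); 4→5: 2·5 = 10; 10−1 = 9
i=1: 9 = 5 + 4 (b=5); 5→6: 6 + 4 = 10; 10−1 = 9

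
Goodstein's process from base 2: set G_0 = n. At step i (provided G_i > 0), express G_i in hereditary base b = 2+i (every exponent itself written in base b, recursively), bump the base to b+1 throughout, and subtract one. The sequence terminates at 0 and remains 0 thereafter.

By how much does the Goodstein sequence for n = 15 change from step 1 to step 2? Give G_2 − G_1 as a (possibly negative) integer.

1172

15 —HB2→ 2^(2 + 1) + 2^2 + 2 + 1 —bump→ 3^(3 + 1) + 3^3 + 3 + 1 = 112 —(−1)→ 111
111 —HB3→ 3^(3 + 1) + 3^3 + 3 —bump→ 4^(4 + 1) + 4^4 + 4 = 1284 —(−1)→ 1283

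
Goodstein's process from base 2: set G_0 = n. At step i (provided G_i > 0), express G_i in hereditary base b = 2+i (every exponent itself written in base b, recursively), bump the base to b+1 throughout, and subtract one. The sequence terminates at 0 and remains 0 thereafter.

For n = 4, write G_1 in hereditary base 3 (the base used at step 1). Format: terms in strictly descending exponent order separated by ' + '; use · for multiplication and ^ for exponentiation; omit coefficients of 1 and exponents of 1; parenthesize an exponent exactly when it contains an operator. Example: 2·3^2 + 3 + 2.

i=0: 4 = 2^2 (b=2); 2→3: 3^3 = 27; 27−1 = 26
i=1: 26 = 2·3^2 + 2·3 + 2 (b=3); 3→4: 2·4^2 + 2·4 + 2 = 42; 42−1 = 41

2·3^2 + 2·3 + 2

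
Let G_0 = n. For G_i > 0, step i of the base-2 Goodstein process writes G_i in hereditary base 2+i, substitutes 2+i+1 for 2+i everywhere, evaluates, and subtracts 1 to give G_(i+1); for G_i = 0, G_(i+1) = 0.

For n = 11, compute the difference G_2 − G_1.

943

step 0: 11 = 2^(2 + 1) + 2 + 1; sub 3 for 2: 3^(3 + 1) + 3 + 1; = 85; G_1 = 85−1 = 84
step 1: 84 = 3^(3 + 1) + 3; sub 4 for 3: 4^(4 + 1) + 4; = 1028; G_2 = 1028−1 = 1027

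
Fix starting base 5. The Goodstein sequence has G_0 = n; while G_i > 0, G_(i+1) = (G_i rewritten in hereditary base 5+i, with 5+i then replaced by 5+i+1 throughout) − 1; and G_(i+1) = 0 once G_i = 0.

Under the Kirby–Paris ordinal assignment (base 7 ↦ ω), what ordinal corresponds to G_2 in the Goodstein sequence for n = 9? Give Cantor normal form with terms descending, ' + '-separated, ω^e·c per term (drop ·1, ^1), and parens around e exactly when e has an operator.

i=0: 9 = 5 + 4 (b=5); 5→6: 6 + 4 = 10; 10−1 = 9
i=1: 9 = 6 + 3 (b=6); 6→7: 7 + 3 = 10; 10−1 = 9

ω + 2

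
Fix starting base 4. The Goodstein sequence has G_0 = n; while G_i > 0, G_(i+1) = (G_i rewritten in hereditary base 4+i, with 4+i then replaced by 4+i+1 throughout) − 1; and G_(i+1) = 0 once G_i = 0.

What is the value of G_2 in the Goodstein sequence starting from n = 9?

[0] 9 ≡ 2·4 + 1 (base 4). Lift 5: 11. −1: 10.
[1] 10 ≡ 2·5 (base 5). Lift 6: 12. −1: 11.
[2] 11 ≡ 6 + 5 (base 6). Lift 7: 12. −1: 11.

11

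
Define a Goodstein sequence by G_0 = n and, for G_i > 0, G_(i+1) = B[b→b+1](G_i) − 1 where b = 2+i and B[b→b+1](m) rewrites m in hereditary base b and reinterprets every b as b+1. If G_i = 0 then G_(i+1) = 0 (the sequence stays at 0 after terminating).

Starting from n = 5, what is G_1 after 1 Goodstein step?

[0] 5 ≡ 2^2 + 1 (base 2). Lift 3: 28. −1: 27.
[1] 27 ≡ 3^3 (base 3). Lift 4: 256. −1: 255.

27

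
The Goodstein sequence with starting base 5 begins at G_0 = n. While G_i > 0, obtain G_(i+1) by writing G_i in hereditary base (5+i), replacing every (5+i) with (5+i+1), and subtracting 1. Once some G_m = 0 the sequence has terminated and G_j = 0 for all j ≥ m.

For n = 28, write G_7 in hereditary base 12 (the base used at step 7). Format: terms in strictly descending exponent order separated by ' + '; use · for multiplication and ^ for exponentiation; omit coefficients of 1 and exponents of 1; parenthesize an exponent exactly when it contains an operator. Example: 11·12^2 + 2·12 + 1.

(0) 28|_5 = 5^2 + 3 ↦ 6^2 + 3|_6 = 39 ⇒ 38
(1) 38|_6 = 6^2 + 2 ↦ 7^2 + 2|_7 = 51 ⇒ 50
(2) 50|_7 = 7^2 + 1 ↦ 8^2 + 1|_8 = 65 ⇒ 64
(3) 64|_8 = 8^2 ↦ 9^2|_9 = 81 ⇒ 80
(4) 80|_9 = 8·9 + 8 ↦ 8·10 + 8|_10 = 88 ⇒ 87
(5) 87|_10 = 8·10 + 7 ↦ 8·11 + 7|_11 = 95 ⇒ 94
(6) 94|_11 = 8·11 + 6 ↦ 8·12 + 6|_12 = 102 ⇒ 101
(7) 101|_12 = 8·12 + 5 ↦ 8·13 + 5|_13 = 109 ⇒ 108

8·12 + 5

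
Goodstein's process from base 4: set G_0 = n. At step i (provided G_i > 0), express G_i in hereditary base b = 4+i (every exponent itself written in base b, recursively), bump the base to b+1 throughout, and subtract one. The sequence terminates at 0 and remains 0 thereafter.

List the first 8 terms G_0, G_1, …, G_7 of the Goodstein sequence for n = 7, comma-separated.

7, 7, 7, 7, 7, 6, 5, 4

(0) 7|_4 = 4 + 3 ↦ 5 + 3|_5 = 8 ⇒ 7
(1) 7|_5 = 5 + 2 ↦ 6 + 2|_6 = 8 ⇒ 7
(2) 7|_6 = 6 + 1 ↦ 7 + 1|_7 = 8 ⇒ 7
(3) 7|_7 = 7 ↦ 8|_8 = 8 ⇒ 7
(4) 7|_8 = 7 ↦ 7|_9 = 7 ⇒ 6
(5) 6|_9 = 6 ↦ 6|_10 = 6 ⇒ 5
(6) 5|_10 = 5 ↦ 5|_11 = 5 ⇒ 4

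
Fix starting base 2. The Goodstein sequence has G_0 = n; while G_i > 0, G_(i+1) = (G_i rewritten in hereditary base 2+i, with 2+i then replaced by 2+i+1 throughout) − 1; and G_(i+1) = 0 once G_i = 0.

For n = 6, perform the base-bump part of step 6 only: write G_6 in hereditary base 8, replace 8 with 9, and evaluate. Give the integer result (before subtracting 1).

i=0: 6 = 2^2 + 2 (b=2); 2→3: 3^3 + 3 = 30; 30−1 = 29
i=1: 29 = 3^3 + 2 (b=3); 3→4: 4^4 + 2 = 258; 258−1 = 257
i=2: 257 = 4^4 + 1 (b=4); 4→5: 5^5 + 1 = 3126; 3126−1 = 3125
i=3: 3125 = 5^5 (b=5); 5→6: 6^6 = 46656; 46656−1 = 46655
i=4: 46655 = 5·6^5 + 5·6^4 + 5·6^3 + 5·6^2 + 5·6 + 5 (b=6); 6→7: 5·7^5 + 5·7^4 + 5·7^3 + 5·7^2 + 5·7 + 5 = 98040; 98040−1 = 98039
i=5: 98039 = 5·7^5 + 5·7^4 + 5·7^3 + 5·7^2 + 5·7 + 4 (b=7); 7→8: 5·8^5 + 5·8^4 + 5·8^3 + 5·8^2 + 5·8 + 4 = 187244; 187244−1 = 187243
i=6: 187243 = 5·8^5 + 5·8^4 + 5·8^3 + 5·8^2 + 5·8 + 3 (b=8); 8→9: 5·9^5 + 5·9^4 + 5·9^3 + 5·9^2 + 5·9 + 3 = 332148; 332148−1 = 332147

332148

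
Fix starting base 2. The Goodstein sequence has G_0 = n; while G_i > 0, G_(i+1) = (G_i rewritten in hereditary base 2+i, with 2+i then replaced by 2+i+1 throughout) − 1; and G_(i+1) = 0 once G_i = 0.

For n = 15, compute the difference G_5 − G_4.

G_0=15  [base 2] 2^(2 + 1) + 2^2 + 2 + 1  →[2↦3]→  3^(3 + 1) + 3^3 + 3 + 1 = 112  −1 ⇒ G_1=111
G_1=111  [base 3] 3^(3 + 1) + 3^3 + 3  →[3↦4]→  4^(4 + 1) + 4^4 + 4 = 1284  −1 ⇒ G_2=1283
G_2=1283  [base 4] 4^(4 + 1) + 4^4 + 3  →[4↦5]→  5^(5 + 1) + 5^5 + 3 = 18753  −1 ⇒ G_3=18752
G_3=18752  [base 5] 5^(5 + 1) + 5^5 + 2  →[5↦6]→  6^(6 + 1) + 6^6 + 2 = 326594  −1 ⇒ G_4=326593
G_4=326593  [base 6] 6^(6 + 1) + 6^6 + 1  →[6↦7]→  7^(7 + 1) + 7^7 + 1 = 6588345  −1 ⇒ G_5=6588344

6261751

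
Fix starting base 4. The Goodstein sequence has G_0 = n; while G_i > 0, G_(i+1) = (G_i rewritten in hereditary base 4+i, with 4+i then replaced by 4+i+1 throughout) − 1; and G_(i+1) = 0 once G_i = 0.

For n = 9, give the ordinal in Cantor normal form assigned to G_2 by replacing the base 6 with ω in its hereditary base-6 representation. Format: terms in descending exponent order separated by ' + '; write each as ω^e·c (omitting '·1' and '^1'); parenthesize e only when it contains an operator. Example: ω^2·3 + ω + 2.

ω + 5

(0) 9|_4 = 2·4 + 1 ↦ 2·5 + 1|_5 = 11 ⇒ 10
(1) 10|_5 = 2·5 ↦ 2·6|_6 = 12 ⇒ 11
(2) 11|_6 = 6 + 5 ↦ 7 + 5|_7 = 12 ⇒ 11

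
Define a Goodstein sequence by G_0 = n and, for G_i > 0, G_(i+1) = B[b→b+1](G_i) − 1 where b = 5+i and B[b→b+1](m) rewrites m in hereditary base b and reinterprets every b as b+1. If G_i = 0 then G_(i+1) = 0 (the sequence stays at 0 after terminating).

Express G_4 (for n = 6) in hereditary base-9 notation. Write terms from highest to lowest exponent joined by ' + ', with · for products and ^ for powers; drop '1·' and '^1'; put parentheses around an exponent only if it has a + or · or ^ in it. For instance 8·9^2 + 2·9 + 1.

G_0 = 6. HB_5(6) = 5 + 1. Bump = 7. G_1 = 6.
G_1 = 6. HB_6(6) = 6. Bump = 7. G_2 = 6.
G_2 = 6. HB_7(6) = 6. Bump = 6. G_3 = 5.
G_3 = 5. HB_8(5) = 5. Bump = 5. G_4 = 4.
G_4 = 4. HB_9(4) = 4. Bump = 4. G_5 = 3.

4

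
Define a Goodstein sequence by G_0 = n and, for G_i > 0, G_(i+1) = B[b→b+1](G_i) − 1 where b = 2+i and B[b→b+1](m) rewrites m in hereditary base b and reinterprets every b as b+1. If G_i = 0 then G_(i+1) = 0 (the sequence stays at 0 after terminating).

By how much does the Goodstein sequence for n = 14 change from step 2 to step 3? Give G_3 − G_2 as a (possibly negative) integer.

17469

G_0 = 14. HB_2(14) = 2^(2 + 1) + 2^2 + 2. Bump = 111. G_1 = 110.
G_1 = 110. HB_3(110) = 3^(3 + 1) + 3^3 + 2. Bump = 1282. G_2 = 1281.
G_2 = 1281. HB_4(1281) = 4^(4 + 1) + 4^4 + 1. Bump = 18751. G_3 = 18750.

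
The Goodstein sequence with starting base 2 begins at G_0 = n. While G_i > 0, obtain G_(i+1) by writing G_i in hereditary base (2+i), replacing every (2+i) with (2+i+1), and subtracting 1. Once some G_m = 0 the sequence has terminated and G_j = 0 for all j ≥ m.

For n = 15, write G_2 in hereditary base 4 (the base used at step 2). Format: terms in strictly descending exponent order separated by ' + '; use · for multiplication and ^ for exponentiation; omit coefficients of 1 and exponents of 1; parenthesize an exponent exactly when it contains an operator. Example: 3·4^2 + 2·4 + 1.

4^(4 + 1) + 4^4 + 3

base 2: 15 = 2^(2 + 1) + 2^2 + 2 + 1; at 3: 3^(3 + 1) + 3^3 + 3 + 1 = 112; next = 111
base 3: 111 = 3^(3 + 1) + 3^3 + 3; at 4: 4^(4 + 1) + 4^4 + 4 = 1284; next = 1283
base 4: 1283 = 4^(4 + 1) + 4^4 + 3; at 5: 5^(5 + 1) + 5^5 + 3 = 18753; next = 18752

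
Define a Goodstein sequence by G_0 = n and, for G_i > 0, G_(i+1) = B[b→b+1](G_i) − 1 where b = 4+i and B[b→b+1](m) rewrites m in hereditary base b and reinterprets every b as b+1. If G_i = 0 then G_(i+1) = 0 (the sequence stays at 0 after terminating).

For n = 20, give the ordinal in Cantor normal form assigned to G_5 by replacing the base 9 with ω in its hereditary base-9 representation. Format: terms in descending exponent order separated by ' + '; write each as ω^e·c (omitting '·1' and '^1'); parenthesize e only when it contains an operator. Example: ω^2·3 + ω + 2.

ω^2

base 4: 20 = 4^2 + 4; at 5: 5^2 + 5 = 30; next = 29
base 5: 29 = 5^2 + 4; at 6: 6^2 + 4 = 40; next = 39
base 6: 39 = 6^2 + 3; at 7: 7^2 + 3 = 52; next = 51
base 7: 51 = 7^2 + 2; at 8: 8^2 + 2 = 66; next = 65
base 8: 65 = 8^2 + 1; at 9: 9^2 + 1 = 82; next = 81
base 9: 81 = 9^2; at 10: 10^2 = 100; next = 99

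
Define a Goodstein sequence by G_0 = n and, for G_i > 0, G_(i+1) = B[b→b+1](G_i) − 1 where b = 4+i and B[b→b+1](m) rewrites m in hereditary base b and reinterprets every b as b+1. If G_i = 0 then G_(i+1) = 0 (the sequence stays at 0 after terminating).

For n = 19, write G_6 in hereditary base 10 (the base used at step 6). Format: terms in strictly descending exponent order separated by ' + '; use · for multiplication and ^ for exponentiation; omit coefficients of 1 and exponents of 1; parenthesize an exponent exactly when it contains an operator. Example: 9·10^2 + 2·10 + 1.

step 0: 19 = 4^2 + 3; sub 5 for 4: 5^2 + 3; = 28; G_1 = 28−1 = 27
step 1: 27 = 5^2 + 2; sub 6 for 5: 6^2 + 2; = 38; G_2 = 38−1 = 37
step 2: 37 = 6^2 + 1; sub 7 for 6: 7^2 + 1; = 50; G_3 = 50−1 = 49
step 3: 49 = 7^2; sub 8 for 7: 8^2; = 64; G_4 = 64−1 = 63
step 4: 63 = 7·8 + 7; sub 9 for 8: 7·9 + 7; = 70; G_5 = 70−1 = 69
step 5: 69 = 7·9 + 6; sub 10 for 9: 7·10 + 6; = 76; G_6 = 76−1 = 75

7·10 + 5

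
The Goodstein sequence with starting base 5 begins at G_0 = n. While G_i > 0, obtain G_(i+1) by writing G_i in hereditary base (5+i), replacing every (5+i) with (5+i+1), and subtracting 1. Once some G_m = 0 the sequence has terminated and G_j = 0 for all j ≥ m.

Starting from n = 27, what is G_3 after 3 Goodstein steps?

63

G_0=27  [base 5] 5^2 + 2  →[5↦6]→  6^2 + 2 = 38  −1 ⇒ G_1=37
G_1=37  [base 6] 6^2 + 1  →[6↦7]→  7^2 + 1 = 50  −1 ⇒ G_2=49
G_2=49  [base 7] 7^2  →[7↦8]→  8^2 = 64  −1 ⇒ G_3=63
G_3=63  [base 8] 7·8 + 7  →[8↦9]→  7·9 + 7 = 70  −1 ⇒ G_4=69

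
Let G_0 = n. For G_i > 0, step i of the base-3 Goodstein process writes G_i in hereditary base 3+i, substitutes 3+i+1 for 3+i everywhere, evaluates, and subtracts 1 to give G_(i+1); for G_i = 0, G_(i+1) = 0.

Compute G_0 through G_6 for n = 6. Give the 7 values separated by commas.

step 0: 6 = 2·3; sub 4 for 3: 2·4; = 8; G_1 = 8−1 = 7
step 1: 7 = 4 + 3; sub 5 for 4: 5 + 3; = 8; G_2 = 8−1 = 7
step 2: 7 = 5 + 2; sub 6 for 5: 6 + 2; = 8; G_3 = 8−1 = 7
step 3: 7 = 6 + 1; sub 7 for 6: 7 + 1; = 8; G_4 = 8−1 = 7
step 4: 7 = 7; sub 8 for 7: 8; = 8; G_5 = 8−1 = 7
step 5: 7 = 7; sub 9 for 8: 7; = 7; G_6 = 7−1 = 6

6, 7, 7, 7, 7, 7, 6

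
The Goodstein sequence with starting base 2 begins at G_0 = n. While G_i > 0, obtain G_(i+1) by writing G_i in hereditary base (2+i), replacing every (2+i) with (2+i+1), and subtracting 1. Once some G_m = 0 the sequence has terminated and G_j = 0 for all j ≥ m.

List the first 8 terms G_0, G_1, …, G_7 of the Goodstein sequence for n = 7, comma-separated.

G_0=7  [base 2] 2^2 + 2 + 1  →[2↦3]→  3^3 + 3 + 1 = 31  −1 ⇒ G_1=30
G_1=30  [base 3] 3^3 + 3  →[3↦4]→  4^4 + 4 = 260  −1 ⇒ G_2=259
G_2=259  [base 4] 4^4 + 3  →[4↦5]→  5^5 + 3 = 3128  −1 ⇒ G_3=3127
G_3=3127  [base 5] 5^5 + 2  →[5↦6]→  6^6 + 2 = 46658  −1 ⇒ G_4=46657
G_4=46657  [base 6] 6^6 + 1  →[6↦7]→  7^7 + 1 = 823544  −1 ⇒ G_5=823543
G_5=823543  [base 7] 7^7  →[7↦8]→  8^8 = 16777216  −1 ⇒ G_6=16777215
G_6=16777215  [base 8] 7·8^7 + 7·8^6 + 7·8^5 + 7·8^4 + 7·8^3 + 7·8^2 + 7·8 + 7  →[8↦9]→  7·9^7 + 7·9^6 + 7·9^5 + 7·9^4 + 7·9^3 + 7·9^2 + 7·9 + 7 = 37665880  −1 ⇒ G_7=37665879

7, 30, 259, 3127, 46657, 823543, 16777215, 37665879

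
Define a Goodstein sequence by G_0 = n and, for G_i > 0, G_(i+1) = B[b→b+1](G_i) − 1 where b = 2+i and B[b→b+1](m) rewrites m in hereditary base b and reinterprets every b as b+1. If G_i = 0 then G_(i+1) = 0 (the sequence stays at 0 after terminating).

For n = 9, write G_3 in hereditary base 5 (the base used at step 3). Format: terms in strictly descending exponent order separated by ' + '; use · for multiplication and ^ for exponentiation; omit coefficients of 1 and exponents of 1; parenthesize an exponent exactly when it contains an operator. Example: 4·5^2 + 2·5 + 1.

3·5^5 + 3·5^3 + 3·5^2 + 3·5 + 2

step 0: 9 = 2^(2 + 1) + 1; sub 3 for 2: 3^(3 + 1) + 1; = 82; G_1 = 82−1 = 81
step 1: 81 = 3^(3 + 1); sub 4 for 3: 4^(4 + 1); = 1024; G_2 = 1024−1 = 1023
step 2: 1023 = 3·4^4 + 3·4^3 + 3·4^2 + 3·4 + 3; sub 5 for 4: 3·5^5 + 3·5^3 + 3·5^2 + 3·5 + 3; = 9843; G_3 = 9843−1 = 9842
step 3: 9842 = 3·5^5 + 3·5^3 + 3·5^2 + 3·5 + 2; sub 6 for 5: 3·6^6 + 3·6^3 + 3·6^2 + 3·6 + 2; = 140744; G_4 = 140744−1 = 140743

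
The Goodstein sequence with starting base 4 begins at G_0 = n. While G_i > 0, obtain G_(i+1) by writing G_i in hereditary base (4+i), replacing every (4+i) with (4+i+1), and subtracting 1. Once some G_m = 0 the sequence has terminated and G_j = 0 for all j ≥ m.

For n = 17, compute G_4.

(0) 17|_4 = 4^2 + 1 ↦ 5^2 + 1|_5 = 26 ⇒ 25
(1) 25|_5 = 5^2 ↦ 6^2|_6 = 36 ⇒ 35
(2) 35|_6 = 5·6 + 5 ↦ 5·7 + 5|_7 = 40 ⇒ 39
(3) 39|_7 = 5·7 + 4 ↦ 5·8 + 4|_8 = 44 ⇒ 43

43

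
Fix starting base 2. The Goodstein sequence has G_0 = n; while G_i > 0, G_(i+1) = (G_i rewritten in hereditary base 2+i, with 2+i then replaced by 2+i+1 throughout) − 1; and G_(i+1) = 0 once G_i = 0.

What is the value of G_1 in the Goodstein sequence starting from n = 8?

80

8 —HB2→ 2^(2 + 1) —bump→ 3^(3 + 1) = 81 —(−1)→ 80
80 —HB3→ 2·3^3 + 2·3^2 + 2·3 + 2 —bump→ 2·4^4 + 2·4^2 + 2·4 + 2 = 554 —(−1)→ 553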